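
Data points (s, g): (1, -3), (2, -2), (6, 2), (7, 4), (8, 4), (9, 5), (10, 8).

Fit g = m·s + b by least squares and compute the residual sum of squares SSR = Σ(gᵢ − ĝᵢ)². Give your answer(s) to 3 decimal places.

SSR = 2.677

XᵀX·[m, b]ᵀ = Xᵀg reads: 335·m + 43·b = 190;  43·m + 7·b = 18.
det = 335·7 − 43² = 496.
m = (190·7 − 43·18)/496 = 139/124; b = (335·18 − 43·190)/496 = -535/124.
Residuals: 6/31, 9/124, -51/124, 29/62, -81/124, -24/31, 137/124; SSR = 83/31.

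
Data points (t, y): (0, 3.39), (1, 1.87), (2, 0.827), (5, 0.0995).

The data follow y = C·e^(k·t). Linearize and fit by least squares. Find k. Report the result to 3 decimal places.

k = -0.714

With ln yᵢ as the transformed response and tᵢ as the regressor:
Σt = 8.0000, Σ(t)² = 30.0000, Σln y = -0.6508, Σt·ln y = -11.2920.
Equations: 30.0000·k + 8.0000·ln C = -11.2920;  8.0000·k + 4·ln C = -0.6508.
Solving (det = 56.0000): k = -0.71360, ln C = 1.26450.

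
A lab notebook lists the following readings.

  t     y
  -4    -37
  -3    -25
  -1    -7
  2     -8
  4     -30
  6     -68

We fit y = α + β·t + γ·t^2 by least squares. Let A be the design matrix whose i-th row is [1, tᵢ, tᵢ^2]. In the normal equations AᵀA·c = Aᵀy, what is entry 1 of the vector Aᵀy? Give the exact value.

Entry 1 ↔ basis 1, so (Aᵀy)_{1} = Σᵢ yᵢ = (1)·(-37) + (1)·(-25) + (1)·(-7) + (1)·(-8) + (1)·(-30) + (1)·(-68) = -175.

-175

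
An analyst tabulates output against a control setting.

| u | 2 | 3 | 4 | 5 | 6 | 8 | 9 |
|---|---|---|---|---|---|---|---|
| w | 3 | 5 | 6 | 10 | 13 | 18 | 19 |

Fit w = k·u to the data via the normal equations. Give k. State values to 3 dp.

The normal system MᵀM·[k]ᵀ = Mᵀw is [[235]]·[k]ᵀ = [488]ᵀ.
k = 488/235 = 2.0766.

k = 2.077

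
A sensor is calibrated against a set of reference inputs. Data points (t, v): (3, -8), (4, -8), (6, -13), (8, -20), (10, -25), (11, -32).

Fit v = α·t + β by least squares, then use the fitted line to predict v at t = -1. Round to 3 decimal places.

Normal-equation sums: Σt·t = 346, Σt = 42, Σ1 = 6.
And Σt·v = -896, Σv = -106.
MᵀM·[α, β]ᵀ = Mᵀv becomes [[346, 42]; [42, 6]]·[α, β]ᵀ = [-896, -106]ᵀ.
Eliminating β: 6·(row 1) − 42·(row 2) gives 312·α = 6·(-896) − 42·(-106) = -924, so α = -77/26.
Then β = ((-106) − 42·(-77/26))/6 = 239/78.
At t = -1: v̂ = (-77/26)·(-1) + (239/78)·(1) = 235/39.

v̂ = 6.026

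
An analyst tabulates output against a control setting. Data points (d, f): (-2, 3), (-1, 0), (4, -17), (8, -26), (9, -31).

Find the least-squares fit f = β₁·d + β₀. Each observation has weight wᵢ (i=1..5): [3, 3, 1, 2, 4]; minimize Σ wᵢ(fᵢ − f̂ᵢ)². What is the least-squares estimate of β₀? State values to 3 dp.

β₀ = -3.151

With design matrix X, XᵀWX = [[483, 47]; [47, 13]] and XᵀWf = [-1618, -184]ᵀ.
Eliminating β₀: 13·(row 1) − 47·(row 2) gives 4070·β₁ = 13·(-1618) − 47·(-184) = -12386, so β₁ = -563/185.
Then β₀ = ((-184) − 47·(-563/185))/13 = -583/185.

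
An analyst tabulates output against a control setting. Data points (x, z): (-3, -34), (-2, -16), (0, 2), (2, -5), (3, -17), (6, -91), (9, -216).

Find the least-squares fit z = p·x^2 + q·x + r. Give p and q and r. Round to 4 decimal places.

p = -2.9933, q = 2.7267, r = 1.4482

Entries of MᵀM: Σx^2·x^2 = 8051, Σx^2·x = 945, Σx^2 = 143, Σx·x = 143, Σx = 15, Σ1 = 7.
Moment sums: Σx^2·z = -21315, Σx·z = -2417, Σz = -377.
So MᵀM·[p, q, r]ᵀ = Mᵀz: [[8051, 945, 143]; [945, 143, 15]; [143, 15, 7]]·[p, q, r]ᵀ = [-21315, -2417, -377]ᵀ.
Inverting the 3×3 Gram matrix, [p, q, r]ᵀ = [-842788/281561, 767731/281561, 407746/281561]ᵀ.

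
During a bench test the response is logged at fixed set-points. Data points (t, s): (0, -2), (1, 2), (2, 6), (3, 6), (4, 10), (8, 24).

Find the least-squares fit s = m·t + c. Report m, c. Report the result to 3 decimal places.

The normal equations are: 94·m + 18·c = 264;  18·m + 6·c = 46.
(Σt·t = 94, Σt = 18, Σ1 = 6, Σt·s = 264, Σs = 46.)
Δ = 94·6 − 18² = 240.
m = (264·6 − 18·46)/240 = 63/20; c = (94·46 − 18·264)/240 = -107/60.

m = 3.150, c = -1.783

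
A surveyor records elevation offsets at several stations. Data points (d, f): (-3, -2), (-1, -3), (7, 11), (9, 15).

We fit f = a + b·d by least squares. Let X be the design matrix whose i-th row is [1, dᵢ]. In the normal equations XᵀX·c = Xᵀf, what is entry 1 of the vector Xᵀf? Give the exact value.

Entry 1 ↔ basis 1, so (Xᵀf)_{1} = Σᵢ fᵢ = (1)·(-2) + (1)·(-3) + (1)·(11) + (1)·(15) = 21.

21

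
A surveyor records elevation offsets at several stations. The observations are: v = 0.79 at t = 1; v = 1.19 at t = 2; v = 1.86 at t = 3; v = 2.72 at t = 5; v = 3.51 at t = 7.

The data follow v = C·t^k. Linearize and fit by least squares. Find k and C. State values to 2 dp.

k = 0.79, C = 0.76

Linearized form: ln v = k·ln t + ln C. From the 5 transformed points,
Σln t = 5.3471, Σ(ln t)² = 8.0643, Σln v = 2.8151, Σln t·ln v = 4.8561.
Equations: 8.0643·k + 5.3471·ln C = 4.8561;  5.3471·k + 5·ln C = 2.8151.
Slope k = (n·Σln t·ln v − Σln t·Σln v)/(n·Σ(ln t)² − (Σln t)²) = (5·4.8561 − 5.3471·2.8151)/11.7297 = 0.78673; ln C = (Σln v − k·Σln t)/n = -0.27834, so C = exp(-0.27834) = 0.75704.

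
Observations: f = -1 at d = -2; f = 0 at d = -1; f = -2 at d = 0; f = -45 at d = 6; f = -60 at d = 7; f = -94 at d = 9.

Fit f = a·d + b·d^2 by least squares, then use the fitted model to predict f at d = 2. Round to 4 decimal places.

f̂ = -7.0487

Forming MᵀM = [[171, 1279]; [1279, 10275]] and Mᵀf = [-1534, -12178]ᵀ gives MᵀM·[a, b]ᵀ = Mᵀf.
Δ = 171·10275 − 1279² = 121184.
a = ((-1534)·10275 − 1279·(-12178))/121184 = -46547/30296; b = (171·(-12178) − 1279·(-1534))/121184 = -30113/30296.
At d = 2: f̂ = (-46547/30296)·(2) + (-30113/30296)·(4) = -106773/15148.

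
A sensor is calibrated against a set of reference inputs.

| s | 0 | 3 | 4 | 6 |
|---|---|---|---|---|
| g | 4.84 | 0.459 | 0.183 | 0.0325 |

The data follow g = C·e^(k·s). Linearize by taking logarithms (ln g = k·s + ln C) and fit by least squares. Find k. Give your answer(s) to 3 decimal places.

Let Y = ln g. Fitting Y = k·s + ln C by least squares:
XᵀX = [[61.0000, 13.0000]; [13.0000, 4]], rhs = [-29.6883, -4.3266]ᵀ  (here Σs = 13.0000, Σ(s)² = 61.0000, Σln g = -4.3266, Σs·ln g = -29.6883).
Slope k = (n·Σs·ln g − Σs·Σln g)/(n·Σ(s)² − (Σs)²) = (4·-29.6883 − 13.0000·-4.3266)/75.0000 = -0.83344; ln C = (Σln g − k·Σs)/n = 1.62702.

k = -0.833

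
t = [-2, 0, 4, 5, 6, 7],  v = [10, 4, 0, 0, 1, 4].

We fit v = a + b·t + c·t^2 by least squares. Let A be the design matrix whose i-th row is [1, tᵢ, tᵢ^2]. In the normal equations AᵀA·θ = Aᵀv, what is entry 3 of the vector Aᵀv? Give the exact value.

Entry 3 ↔ basis t^2, so (Aᵀv)_{3} = Σᵢ (t^2)·vᵢ = (4)·(10) + (0)·(4) + (16)·(0) + (25)·(0) + (36)·(1) + (49)·(4) = 272.

272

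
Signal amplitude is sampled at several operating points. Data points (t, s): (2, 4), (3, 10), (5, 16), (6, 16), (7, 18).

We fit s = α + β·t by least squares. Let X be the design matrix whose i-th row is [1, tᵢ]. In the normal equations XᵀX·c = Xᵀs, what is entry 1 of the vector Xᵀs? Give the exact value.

64

Entry 1 ↔ basis 1, so (Xᵀs)_{1} = Σᵢ sᵢ = (1)·(4) + (1)·(10) + (1)·(16) + (1)·(16) + (1)·(18) = 64.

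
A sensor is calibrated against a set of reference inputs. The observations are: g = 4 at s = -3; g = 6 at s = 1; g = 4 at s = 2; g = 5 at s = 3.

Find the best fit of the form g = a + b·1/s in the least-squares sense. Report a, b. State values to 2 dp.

Forming AᵀA = [[4, 3/2]; [3/2, 53/36]] and Aᵀg = [19, 25/3]ᵀ gives AᵀA·[a, b]ᵀ = Aᵀg.
det = 4·(53/36) − (3/2)² = 131/36.
a = (19·(53/36) − (3/2)·(25/3))/(131/36) = 557/131; b = (4·(25/3) − (3/2)·19)/(131/36) = 174/131.

a = 4.25, b = 1.33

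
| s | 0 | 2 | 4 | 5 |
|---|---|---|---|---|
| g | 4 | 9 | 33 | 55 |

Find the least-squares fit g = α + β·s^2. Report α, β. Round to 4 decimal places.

α = 2.1382, β = 2.0544

The normal system XᵀX·[α, β]ᵀ = Xᵀg is [[4, 45]; [45, 897]]·[α, β]ᵀ = [101, 1939]ᵀ.
det = 4·897 − 45² = 1563.
α = (101·897 − 45·1939)/1563 = 1114/521; β = (4·1939 − 45·101)/1563 = 3211/1563.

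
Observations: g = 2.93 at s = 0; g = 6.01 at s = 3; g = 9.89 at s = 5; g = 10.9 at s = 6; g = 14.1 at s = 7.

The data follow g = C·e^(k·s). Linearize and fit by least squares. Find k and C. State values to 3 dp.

k = 0.223, C = 3.009

Linearized form: ln g = k·s + ln C. From the 5 transformed points,
Σs = 21.0000, Σ(s)² = 119.0000, Σln g = 10.1949, Σs·ln g = 49.6937.
Equations: 119.0000·k + 21.0000·ln C = 49.6937;  21.0000·k + 5·ln C = 10.1949.
Δ = 119.0000·5 − (21.0000)² = 154.0000; k = (49.6937·5 − 21.0000·10.1949)/154.0000 = 0.22322, ln C = (119.0000·10.1949 − 21.0000·49.6937)/154.0000 = 1.10146, so C = exp(1.10146) = 3.00854.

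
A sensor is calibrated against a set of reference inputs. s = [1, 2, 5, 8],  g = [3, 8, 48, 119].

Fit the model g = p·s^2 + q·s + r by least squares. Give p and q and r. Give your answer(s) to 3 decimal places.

p = 1.788, q = 0.542, r = 0.315

Setting ∂/∂p … = 0 gives: 4738·p + 646·q + 94·r = 8851;  646·p + 94·q + 16·r = 1211;  94·p + 16·q + 4·r = 178.
(Σs^2·s^2 = 4738, Σs^2·s = 646, Σs^2 = 94, Σs·s = 94, Σs = 16, Σ1 = 4, Σs^2·g = 8851, Σs·g = 1211, Σg = 178.)
Solving the 3×3 system (Gaussian elimination) gives p = 59/33, q = 179/330, r = 52/165.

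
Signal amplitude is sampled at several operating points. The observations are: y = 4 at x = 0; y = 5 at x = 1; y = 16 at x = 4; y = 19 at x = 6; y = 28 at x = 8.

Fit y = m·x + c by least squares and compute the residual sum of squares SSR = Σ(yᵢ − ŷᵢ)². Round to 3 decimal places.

SSR = 7.978

The normal system MᵀM·[m, c]ᵀ = Mᵀy is [[117, 19]; [19, 5]]·[m, c]ᵀ = [407, 72]ᵀ.
Eliminating c: 5·(row 1) − 19·(row 2) gives 224·m = 5·407 − 19·72 = 667, so m = 667/224.
Then c = (72 − 19·(667/224))/5 = 691/224.
Residuals: 205/224, -17/16, 225/224, -437/224, 35/32; SSR = 1787/224.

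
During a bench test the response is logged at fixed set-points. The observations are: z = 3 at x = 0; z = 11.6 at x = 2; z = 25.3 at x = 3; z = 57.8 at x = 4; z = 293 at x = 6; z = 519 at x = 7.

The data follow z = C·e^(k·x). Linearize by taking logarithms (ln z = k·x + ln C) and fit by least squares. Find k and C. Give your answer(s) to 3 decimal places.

k = 0.755, C = 2.788

Let Y = ln z. Fitting Y = k·x + ln C by least squares:
Σx = 22.0000, Σ(x)² = 114.0000, Σln z = 22.7695, Σx·ln z = 108.6667.
Equations: 114.0000·k + 22.0000·ln C = 108.6667;  22.0000·k + 6·ln C = 22.7695.
Slope k = (n·Σx·ln z − Σx·Σln z)/(n·Σ(x)² − (Σx)²) = (6·108.6667 − 22.0000·22.7695)/200.0000 = 0.75536; ln C = (Σln z − k·Σx)/n = 1.02527, so C = exp(1.02527) = 2.78784.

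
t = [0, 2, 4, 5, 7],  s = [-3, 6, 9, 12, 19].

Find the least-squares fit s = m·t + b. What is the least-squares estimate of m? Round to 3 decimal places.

m = 2.952

Setting ∂/∂m … = 0 gives: 94·m + 18·b = 241;  18·m + 5·b = 43.
(Σt·t = 94, Σt = 18, Σ1 = 5, Σt·s = 241, Σs = 43.)
Δ = 94·5 − 18² = 146.
m = (241·5 − 18·43)/146 = 431/146; b = (94·43 − 18·241)/146 = -148/73.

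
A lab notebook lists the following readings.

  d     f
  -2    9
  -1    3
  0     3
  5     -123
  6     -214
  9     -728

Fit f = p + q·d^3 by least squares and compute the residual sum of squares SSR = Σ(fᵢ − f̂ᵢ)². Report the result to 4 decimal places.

With design matrix A, AᵀA = [[6, 1061]; [1061, 593787]] and Aᵀf = [-1050, -592386]ᵀ.
det = 6·593787 − 1061² = 2437001.
p = ((-1050)·593787 − 1061·(-592386))/2437001 = 5045196/2437001; q = (6·(-592386) − 1061·(-1050))/2437001 = -2440266/2437001.
Residuals: -2634315/2437001, -174459/2437001, 2265807/2437001, 236931/2437001, 534046/2437001, -228010/2437001; SSR = 5128132/2437001.

SSR = 2.1043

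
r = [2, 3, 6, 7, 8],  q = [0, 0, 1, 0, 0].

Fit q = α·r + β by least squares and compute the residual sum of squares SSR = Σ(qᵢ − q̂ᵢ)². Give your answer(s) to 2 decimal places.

SSR = 0.78

Normal-equation sums: Σr·r = 162, Σr = 26, Σ1 = 5.
Moment sums: Σr·q = 6, Σq = 1.
Eliminating β: 5·(row 1) − 26·(row 2) gives 134·α = 5·6 − 26·1 = 4, so α = 2/67.
Then β = (1 − 26·(2/67))/5 = 3/67.
Residuals: -7/67, -9/67, 52/67, -17/67, -19/67; SSR = 52/67.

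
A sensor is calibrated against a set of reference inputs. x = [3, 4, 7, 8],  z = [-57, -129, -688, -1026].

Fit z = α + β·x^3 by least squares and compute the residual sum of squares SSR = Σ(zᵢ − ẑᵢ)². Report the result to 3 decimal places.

The normal equations are: 4·α + 946·β = -1900;  946·α + 384618·β = -771091.
(Σ1 = 4, Σx^3 = 946, Σx^3·x^3 = 384618, Σz = -1900, Σx^3·z = -771091.)
Eliminating β: 384618·(row 1) − 946·(row 2) gives 643556·α = 384618·(-1900) − 946·(-771091) = -1322114, so α = -661057/321778.
Then β = ((-771091) − 946·(-661057/321778))/384618 = -321741/160889.
Residuals: -306275/321778, 334543/321778, -7881/321778, -20387/321778; SSR = 320409/160889.

SSR = 1.991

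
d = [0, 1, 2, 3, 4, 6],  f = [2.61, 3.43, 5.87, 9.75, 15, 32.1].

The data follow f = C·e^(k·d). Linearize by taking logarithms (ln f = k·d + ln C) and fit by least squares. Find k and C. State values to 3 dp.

Linearized form: ln f = k·d + ln C. From the 6 transformed points,
XᵀX = [[66.0000, 16.0000]; [16.0000, 6]], rhs = [43.2494, 12.4159]ᵀ  (here Σd = 16.0000, Σ(d)² = 66.0000, Σln f = 12.4159, Σd·ln f = 43.2494).
Solving (det = 140.0000): k = 0.43458, ln C = 0.91044, so C = exp(0.91044) = 2.48541.

k = 0.435, C = 2.485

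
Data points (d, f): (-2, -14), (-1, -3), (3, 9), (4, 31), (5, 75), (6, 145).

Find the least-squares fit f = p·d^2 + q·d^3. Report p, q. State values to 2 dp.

p = -1.96, q = 0.99

From the data, Σd^2·d^2 = 2275, Σd^2·d^3 = 12135, Σd^3·d^3 = 67171.
Right-hand side: Σd^2·f = 7613, Σd^3·f = 43037.
Normal equations: [[2275, 12135]; [12135, 67171]]·[p, q]ᵀ = [7613, 43037]ᵀ.
det = 2275·67171 − 12135² = 5555800.
p = (7613·67171 − 12135·43037)/5555800 = -2720293/1388950; q = (2275·43037 − 12135·7613)/5555800 = 276271/277790.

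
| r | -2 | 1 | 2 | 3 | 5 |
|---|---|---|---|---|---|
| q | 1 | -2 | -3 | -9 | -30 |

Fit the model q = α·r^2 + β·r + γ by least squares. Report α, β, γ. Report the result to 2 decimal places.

Normal-equation sums: Σr^2·r^2 = 739, Σr^2·r = 153, Σr^2 = 43, Σr·r = 43, Σr = 9, Σ1 = 5.
Moment sums: Σr^2·q = -841, Σr·q = -187, Σq = -43.
So XᵀX·[α, β, γ]ᵀ = Xᵀq: [[739, 153, 43]; [153, 43, 9]; [43, 9, 5]]·[α, β, γ]ᵀ = [-841, -187, -43]ᵀ.
Solving the 3×3 system (Gaussian elimination) gives α = -1357/1306, β = -1513/1306, γ = 1581/653.

α = -1.04, β = -1.16, γ = 2.42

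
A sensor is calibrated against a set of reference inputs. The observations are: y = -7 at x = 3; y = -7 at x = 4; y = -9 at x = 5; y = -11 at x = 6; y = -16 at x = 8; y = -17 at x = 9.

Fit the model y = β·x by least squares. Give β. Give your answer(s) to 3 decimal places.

Setting ∂/∂β … = 0 gives: 231·β = -441.
Hence β = -441 / 231 ≈ -1.90909.

β = -1.909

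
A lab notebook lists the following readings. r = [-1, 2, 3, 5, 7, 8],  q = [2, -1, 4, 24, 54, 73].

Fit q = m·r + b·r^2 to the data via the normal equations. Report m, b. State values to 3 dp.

m = -2.795, b = 1.494

Entries of MᵀM: Σr·r = 152, Σr·r^2 = 1014, Σr^2·r^2 = 7220.
Right-hand side: Σr·q = 1090, Σr^2·q = 7952.
Normal equations: [[152, 1014]; [1014, 7220]]·[m, b]ᵀ = [1090, 7952]ᵀ.
Eliminating b: 7220·(row 1) − 1014·(row 2) gives 69244·m = 7220·1090 − 1014·7952 = -193528, so m = -48382/17311.
Then b = (7952 − 1014·(-48382/17311))/7220 = 25861/17311.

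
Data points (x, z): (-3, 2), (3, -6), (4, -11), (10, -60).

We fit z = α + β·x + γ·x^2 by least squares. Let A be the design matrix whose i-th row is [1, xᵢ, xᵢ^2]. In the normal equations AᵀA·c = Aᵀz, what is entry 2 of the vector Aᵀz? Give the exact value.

-668

Entry 2 ↔ basis x, so (Aᵀz)_{2} = Σᵢ (x)·zᵢ = (-3)·(2) + (3)·(-6) + (4)·(-11) + (10)·(-60) = -668.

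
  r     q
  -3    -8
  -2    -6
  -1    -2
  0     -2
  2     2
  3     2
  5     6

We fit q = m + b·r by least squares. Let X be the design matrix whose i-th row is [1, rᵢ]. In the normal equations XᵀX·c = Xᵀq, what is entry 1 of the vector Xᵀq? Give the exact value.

Entry 1 ↔ basis 1, so (Xᵀq)_{1} = Σᵢ qᵢ = (1)·(-8) + (1)·(-6) + (1)·(-2) + (1)·(-2) + (1)·(2) + (1)·(2) + (1)·(6) = -8.

-8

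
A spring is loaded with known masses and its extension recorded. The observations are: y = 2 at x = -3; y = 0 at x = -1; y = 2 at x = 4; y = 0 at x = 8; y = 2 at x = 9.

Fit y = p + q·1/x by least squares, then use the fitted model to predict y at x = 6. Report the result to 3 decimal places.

ŷ = 1.541

With design matrix M, MᵀM = [[5, -61/72]; [-61/72, 6229/5184]] and Mᵀy = [6, 1/18]ᵀ.
Eliminating q: (6229/5184)·(row 1) − (-61/72)·(row 2) gives (857/162)·p = (6229/5184)·6 − (-61/72)·(1/18) = 18809/2592, so p = 18809/13712.
Then q = ((1/18) − (-61/72)·(18809/13712))/(6229/5184) = 1737/1714.
At x = 6: ŷ = (18809/13712)·(1) + (1737/1714)·(1/6) = 21125/13712.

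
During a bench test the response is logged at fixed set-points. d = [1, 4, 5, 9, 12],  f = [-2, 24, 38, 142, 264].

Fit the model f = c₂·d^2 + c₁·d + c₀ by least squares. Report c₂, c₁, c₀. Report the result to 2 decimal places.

c₂ = 2.01, c₁ = -2.09, c₀ = -1.39

Normal-equation sums: Σd^2·d^2 = 28179, Σd^2·d = 2647, Σd^2 = 267, Σd·d = 267, Σd = 31, Σ1 = 5.
Moment sums: Σd^2·f = 50850, Σd·f = 4730, Σf = 466.
So XᵀX·[c₂, c₁, c₀]ᵀ = Xᵀf: [[28179, 2647, 267]; [2647, 267, 31]; [267, 31, 5]]·[c₂, c₁, c₀]ᵀ = [50850, 4730, 466]ᵀ.
Row-reducing yields c₂ = 4566/2267, c₁ = -4740/2267, c₀ = -3152/2267.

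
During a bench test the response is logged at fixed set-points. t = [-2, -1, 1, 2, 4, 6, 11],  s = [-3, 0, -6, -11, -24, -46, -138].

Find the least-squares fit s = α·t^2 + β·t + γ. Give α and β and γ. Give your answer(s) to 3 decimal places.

Compute the Gram sums: Σt^2·t^2 = 16227, Σt^2·t = 1611, Σt^2 = 183, Σt·t = 183, Σt = 21, Σ1 = 7.
Moment sums: Σt^2·s = -18800, Σt·s = -1912, Σs = -228.
So XᵀX·[α, β, γ]ᵀ = Xᵀs: [[16227, 1611, 183]; [1611, 183, 21]; [183, 21, 7]]·[α, β, γ]ᵀ = [-18800, -1912, -228]ᵀ.
Inverting the 3×3 Gram matrix, [α, β, γ]ᵀ = [-138014/143091, -26986/15899, -107992/47697]ᵀ.

α = -0.965, β = -1.697, γ = -2.264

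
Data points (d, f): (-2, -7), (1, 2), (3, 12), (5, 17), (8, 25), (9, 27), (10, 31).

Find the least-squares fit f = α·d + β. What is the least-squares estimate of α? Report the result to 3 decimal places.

Setting ∂/∂α … = 0 gives: 284·α + 34·β = 890;  34·α + 7·β = 107.
Eliminating β: 7·(row 1) − 34·(row 2) gives 832·α = 7·890 − 34·107 = 2592, so α = 81/26.
Then β = (107 − 34·(81/26))/7 = 2/13.

α = 3.115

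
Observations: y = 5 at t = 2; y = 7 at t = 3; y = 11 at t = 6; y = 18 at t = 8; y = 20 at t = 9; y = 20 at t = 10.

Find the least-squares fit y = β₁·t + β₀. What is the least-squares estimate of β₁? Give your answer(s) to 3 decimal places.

Forming AᵀA = [[294, 38]; [38, 6]] and Aᵀy = [621, 81]ᵀ gives AᵀA·[β₁, β₀]ᵀ = Aᵀy.
Determinant 294·6 − 38² = 320.
β₁ = (621·6 − 38·81)/320 = 81/40; β₀ = (294·81 − 38·621)/320 = 27/40.

β₁ = 2.025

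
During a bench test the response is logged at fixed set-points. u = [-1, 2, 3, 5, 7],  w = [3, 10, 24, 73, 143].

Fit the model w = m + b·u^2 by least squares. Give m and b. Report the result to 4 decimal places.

With design matrix X, XᵀX = [[5, 88]; [88, 3124]] and Xᵀw = [253, 9091]ᵀ.
det = 5·3124 − 88² = 7876.
m = (253·3124 − 88·9091)/7876 = -219/179; b = (5·9091 − 88·253)/7876 = 23191/7876.

m = -1.2235, b = 2.9445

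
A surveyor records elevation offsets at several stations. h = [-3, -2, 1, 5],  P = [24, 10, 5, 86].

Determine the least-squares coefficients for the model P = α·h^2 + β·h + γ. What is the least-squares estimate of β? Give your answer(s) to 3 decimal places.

β = 1.494

Normal-equation sums: Σh^2·h^2 = 723, Σh^2·h = 91, Σh^2 = 39, Σh·h = 39, Σh = 1, Σ1 = 4.
And Σh^2·P = 2411, Σh·P = 343, ΣP = 125.
So AᵀA·[α, β, γ]ᵀ = AᵀP: [[723, 91, 39]; [91, 39, 1]; [39, 1, 4]]·[α, β, γ]ᵀ = [2411, 343, 125]ᵀ.
Row-reducing yields α = 2087/668, β = 4991/3340, γ = 693/1670.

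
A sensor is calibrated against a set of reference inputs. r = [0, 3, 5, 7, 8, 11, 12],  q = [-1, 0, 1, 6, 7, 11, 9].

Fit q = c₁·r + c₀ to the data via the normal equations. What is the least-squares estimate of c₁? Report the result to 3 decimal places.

MᵀM·[c₁, c₀]ᵀ = Mᵀq reads: 412·c₁ + 46·c₀ = 332;  46·c₁ + 7·c₀ = 33.
(Σr·r = 412, Σr = 46, Σ1 = 7, Σr·q = 332, Σq = 33.)
Eliminating c₀: 7·(row 1) − 46·(row 2) gives 768·c₁ = 7·332 − 46·33 = 806, so c₁ = 403/384.
Then c₀ = (33 − 46·(403/384))/7 = -419/192.

c₁ = 1.049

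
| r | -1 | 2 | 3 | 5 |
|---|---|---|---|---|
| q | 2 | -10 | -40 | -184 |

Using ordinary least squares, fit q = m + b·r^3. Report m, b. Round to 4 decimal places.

m = 0.8058, b = -1.4794

AᵀA·[m, b]ᵀ = Aᵀq reads: 4·m + 159·b = -232;  159·m + 16419·b = -24162.
det = 4·16419 − 159² = 40395.
m = ((-232)·16419 − 159·(-24162))/40395 = 2170/2693; b = (4·(-24162) − 159·(-232))/40395 = -3984/2693.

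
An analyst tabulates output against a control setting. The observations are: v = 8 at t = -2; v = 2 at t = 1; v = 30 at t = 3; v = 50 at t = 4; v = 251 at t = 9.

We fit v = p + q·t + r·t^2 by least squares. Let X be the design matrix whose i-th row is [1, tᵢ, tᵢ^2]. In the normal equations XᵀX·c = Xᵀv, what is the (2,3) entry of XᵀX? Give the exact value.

813

Row 2 ↔ basis t, column 3 ↔ basis t^2, so (XᵀX)_{2,3} = Σᵢ (t)·(t^2) = (-2)·(4) + (1)·(1) + (3)·(9) + (4)·(16) + (9)·(81) = 813.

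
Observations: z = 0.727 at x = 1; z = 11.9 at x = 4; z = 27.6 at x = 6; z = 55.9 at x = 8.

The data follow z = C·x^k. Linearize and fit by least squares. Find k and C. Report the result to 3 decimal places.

k = 2.066, C = 0.711

Taking logs, ln z = k·ln x + ln C, so regress ln z on ln x.
Σln x = 5.2575, Σ(ln x)² = 9.4563, Σln z = 9.4991, Σln x·ln z = 17.7447.
Equations: 9.4563·k + 5.2575·ln C = 17.7447;  5.2575·k + 4·ln C = 9.4991.
Δ = 9.4563·4 − (5.2575)² = 10.1839; k = (17.7447·4 − 5.2575·9.4991)/10.1839 = 2.06575, ln C = (9.4563·9.4991 − 5.2575·17.7447)/10.1839 = -0.34039, so C = exp(-0.34039) = 0.71149.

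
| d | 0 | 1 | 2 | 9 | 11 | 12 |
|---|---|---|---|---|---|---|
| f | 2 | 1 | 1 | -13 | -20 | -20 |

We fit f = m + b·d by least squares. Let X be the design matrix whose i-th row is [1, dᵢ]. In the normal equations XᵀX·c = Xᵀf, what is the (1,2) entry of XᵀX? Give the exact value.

Row 1 ↔ basis 1, column 2 ↔ basis d, so (XᵀX)_{1,2} = Σᵢ d = (1)·(0) + (1)·(1) + (1)·(2) + (1)·(9) + (1)·(11) + (1)·(12) = 35.

35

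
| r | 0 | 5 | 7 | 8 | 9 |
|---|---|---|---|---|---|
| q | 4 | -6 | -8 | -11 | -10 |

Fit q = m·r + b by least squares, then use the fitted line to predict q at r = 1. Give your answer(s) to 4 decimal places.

Setting ∂/∂m … = 0 gives: 219·m + 29·b = -264;  29·m + 5·b = -31.
(Σr·r = 219, Σr = 29, Σ1 = 5, Σr·q = -264, Σq = -31.)
Δ = 219·5 − 29² = 254.
m = ((-264)·5 − 29·(-31))/254 = -421/254; b = (219·(-31) − 29·(-264))/254 = 867/254.
At r = 1: q̂ = (-421/254)·(1) + (867/254)·(1) = 223/127.

q̂ = 1.7559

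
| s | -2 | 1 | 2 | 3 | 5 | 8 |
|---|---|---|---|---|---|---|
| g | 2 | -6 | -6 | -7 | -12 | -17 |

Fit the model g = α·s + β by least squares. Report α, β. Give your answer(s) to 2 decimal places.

With design matrix X, XᵀX = [[107, 17]; [17, 6]] and Xᵀg = [-239, -46]ᵀ.
Determinant 107·6 − 17² = 353.
α = ((-239)·6 − 17·(-46))/353 = -652/353; β = (107·(-46) − 17·(-239))/353 = -859/353.

α = -1.85, β = -2.43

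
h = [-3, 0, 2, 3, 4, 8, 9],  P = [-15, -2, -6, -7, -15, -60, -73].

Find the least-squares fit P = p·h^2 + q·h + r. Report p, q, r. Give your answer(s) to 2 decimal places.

p = -1.00, q = 1.01, r = -2.71

Entries of MᵀM: Σh^2·h^2 = 11091, Σh^2·h = 1313, Σh^2 = 183, Σh·h = 183, Σh = 23, Σ1 = 7.
For MᵀP: Σh^2·P = -10215, Σh·P = -1185, ΣP = -178.
Normal equations: [[11091, 1313, 183]; [1313, 183, 23]; [183, 23, 7]]·[p, q, r]ᵀ = [-10215, -1185, -178]ᵀ.
Row-reducing yields p = -12685/12734, q = 606321/598498, r = -812453/299249.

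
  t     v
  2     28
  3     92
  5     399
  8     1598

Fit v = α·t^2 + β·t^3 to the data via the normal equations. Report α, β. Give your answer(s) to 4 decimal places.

α = 1.0588, β = 2.9884

From the data, Σt^2·t^2 = 4818, Σt^2·t^3 = 36168, Σt^3·t^3 = 278562.
Right-hand side: Σt^2·v = 113187, Σt^3·v = 870759.
So MᵀM·[α, β]ᵀ = Mᵀv: [[4818, 36168]; [36168, 278562]]·[α, β]ᵀ = [113187, 870759]ᵀ.
Δ = 4818·278562 − 36168² = 33987492.
α = (113187·278562 − 36168·870759)/33987492 = 1999199/1888194; β = (4818·870759 − 36168·113187)/33987492 = 512977/171654.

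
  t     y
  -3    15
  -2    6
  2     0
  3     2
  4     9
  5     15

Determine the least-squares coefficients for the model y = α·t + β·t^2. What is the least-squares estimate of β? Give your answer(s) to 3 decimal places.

β = 0.972

From the data, Σt·t = 67, Σt·t^2 = 189, Σt^2·t^2 = 1075.
And Σt·y = 60, Σt^2·y = 696.
So AᵀA·[α, β]ᵀ = Aᵀy: [[67, 189]; [189, 1075]]·[α, β]ᵀ = [60, 696]ᵀ.
Eliminating β: 1075·(row 1) − 189·(row 2) gives 36304·α = 1075·60 − 189·696 = -67044, so α = -16761/9076.
Then β = (696 − 189·(-16761/9076))/1075 = 8823/9076.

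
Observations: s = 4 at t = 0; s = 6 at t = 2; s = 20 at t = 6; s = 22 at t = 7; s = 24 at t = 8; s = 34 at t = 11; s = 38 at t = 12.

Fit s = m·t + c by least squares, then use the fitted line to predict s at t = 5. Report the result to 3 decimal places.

ŝ = 16.588

Sums needed: Σt·t = 418, Σt = 46, Σ1 = 7.
And Σt·s = 1308, Σs = 148.
XᵀX·[m, c]ᵀ = Xᵀs becomes [[418, 46]; [46, 7]]·[m, c]ᵀ = [1308, 148]ᵀ.
det = 418·7 − 46² = 810.
m = (1308·7 − 46·148)/810 = 1174/405; c = (418·148 − 46·1308)/810 = 848/405.
At t = 5: ŝ = (1174/405)·(5) + (848/405)·(1) = 6718/405.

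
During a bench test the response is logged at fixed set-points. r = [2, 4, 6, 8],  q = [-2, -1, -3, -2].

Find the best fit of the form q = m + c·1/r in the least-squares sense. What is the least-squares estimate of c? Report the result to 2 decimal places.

The normal equations are: 4·m + (25/24)·c = -8;  (25/24)·m + (205/576)·c = -2.
(Σ1 = 4, Σ1/r = 25/24, Σ1/r·1/r = 205/576, Σq = -8, Σ1/r·q = -2.)
Eliminating c: (205/576)·(row 1) − (25/24)·(row 2) gives (65/192)·m = (205/576)·(-8) − (25/24)·(-2) = -55/72, so m = -88/39.
Then c = ((-2) − (25/24)·(-88/39))/(205/576) = 64/65.

c = 0.98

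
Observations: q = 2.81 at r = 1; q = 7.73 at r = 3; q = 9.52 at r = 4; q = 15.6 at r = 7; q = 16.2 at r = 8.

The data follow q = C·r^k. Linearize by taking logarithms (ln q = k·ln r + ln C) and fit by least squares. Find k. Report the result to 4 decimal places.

k = 0.8551

With ln qᵢ as the transformed response and ln rᵢ as the regressor:
Over the data: Σln r = 6.5103, Σ(ln r)² = 11.2394, Σln q = 10.8640, Σln r·ln q = 16.5079.
Normal system: [[11.2394, 6.5103]; [6.5103, 5]]·[k, ln C]ᵀ = [16.5079, 10.8640]ᵀ.
Δ = 11.2394·5 − (6.5103)² = 13.8136; k = (16.5079·5 − 6.5103·10.8640)/13.8136 = 0.85511, ln C = (11.2394·10.8640 − 6.5103·16.5079)/13.8136 = 1.05940.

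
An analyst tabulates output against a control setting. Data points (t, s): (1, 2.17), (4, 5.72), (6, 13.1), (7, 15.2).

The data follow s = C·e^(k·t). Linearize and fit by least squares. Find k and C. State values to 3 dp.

With ln sᵢ as the transformed response and tᵢ as the regressor:
AᵀA = [[102.0000, 18.0000]; [18.0000, 4]], rhs = [42.2353, 7.8126]ᵀ  (here Σt = 18.0000, Σ(t)² = 102.0000, Σln s = 7.8126, Σt·ln s = 42.2353).
Solving (det = 84.0000): k = 0.33708, ln C = 0.43630, so C = exp(0.43630) = 1.54698.

k = 0.337, C = 1.547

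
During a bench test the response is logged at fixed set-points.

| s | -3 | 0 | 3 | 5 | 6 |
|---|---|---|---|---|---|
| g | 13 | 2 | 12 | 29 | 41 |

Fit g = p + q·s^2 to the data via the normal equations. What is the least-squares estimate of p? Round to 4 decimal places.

p = 2.4909

Compute the Gram sums: Σ1 = 5, Σs^2 = 79, Σs^2·s^2 = 2083.
And Σg = 97, Σs^2·g = 2426.
Δ = 5·2083 − 79² = 4174.
p = (97·2083 − 79·2426)/4174 = 10397/4174; q = (5·2426 − 79·97)/4174 = 4467/4174.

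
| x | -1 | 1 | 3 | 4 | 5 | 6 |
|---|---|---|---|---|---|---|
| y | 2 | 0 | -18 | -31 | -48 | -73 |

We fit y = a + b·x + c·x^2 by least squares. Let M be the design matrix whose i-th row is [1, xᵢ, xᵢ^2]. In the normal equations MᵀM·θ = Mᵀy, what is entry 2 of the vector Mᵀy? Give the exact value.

Entry 2 ↔ basis x, so (Mᵀy)_{2} = Σᵢ (x)·yᵢ = (-1)·(2) + (1)·(0) + (3)·(-18) + (4)·(-31) + (5)·(-48) + (6)·(-73) = -858.

-858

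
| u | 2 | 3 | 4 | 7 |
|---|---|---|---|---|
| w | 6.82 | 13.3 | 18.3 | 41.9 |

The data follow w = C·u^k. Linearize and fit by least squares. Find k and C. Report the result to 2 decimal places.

Linearized form: ln w = k·ln u + ln C. From the 4 transformed points,
Σln u = 5.1240, Σ(ln u)² = 7.3958, Σln w = 11.1498, Σln u·ln w = 15.4720.
Equations: 7.3958·k + 5.1240·ln C = 15.4720;  5.1240·k + 4·ln C = 11.1498.
Solving (det = 3.3281): k = 1.42932, ln C = 0.95650, so C = exp(0.95650) = 2.60257.

k = 1.43, C = 2.60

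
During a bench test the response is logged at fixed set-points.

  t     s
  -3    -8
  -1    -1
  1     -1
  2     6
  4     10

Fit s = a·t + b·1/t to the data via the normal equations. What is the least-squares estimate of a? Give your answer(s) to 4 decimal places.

a = 2.8597

Setting ∂/∂a … = 0 gives: 31·a + 5·b = 76;  5·a + (349/144)·b = 49/6.
(Σt·t = 31, Σt·1/t = 5, Σ1/t·1/t = 349/144, Σt·s = 76, Σ1/t·s = 49/6.)
Eliminating b: (349/144)·(row 1) − 5·(row 2) gives (7219/144)·a = (349/144)·76 − 5·(49/6) = 5161/36, so a = 20644/7219.
Then b = ((49/6) − 5·(20644/7219))/(349/144) = -18264/7219.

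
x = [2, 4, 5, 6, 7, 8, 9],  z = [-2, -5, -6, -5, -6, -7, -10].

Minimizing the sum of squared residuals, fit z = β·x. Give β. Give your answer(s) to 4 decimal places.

β = -0.9891

Entries of AᵀA: Σx·x = 275.
For Aᵀz: Σx·z = -272.
Normal equations: [[275]]·[β]ᵀ = [-272]ᵀ.
β = (-272)/275 = -0.989091.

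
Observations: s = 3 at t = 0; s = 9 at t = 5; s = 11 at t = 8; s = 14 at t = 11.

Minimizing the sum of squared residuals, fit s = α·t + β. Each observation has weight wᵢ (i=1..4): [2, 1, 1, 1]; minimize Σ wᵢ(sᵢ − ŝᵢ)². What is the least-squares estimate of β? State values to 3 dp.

Normal-equation sums: Σwᵢ·t·t = 210, Σwᵢ·t = 24, Σwᵢ·1 = 5.
Right-hand side: Σwᵢ·t·s = 287, Σwᵢ·s = 40.
Eliminating β: 5·(row 1) − 24·(row 2) gives 474·α = 5·287 − 24·40 = 475, so α = 475/474.
Then β = (40 − 24·(475/474))/5 = 252/79.

β = 3.190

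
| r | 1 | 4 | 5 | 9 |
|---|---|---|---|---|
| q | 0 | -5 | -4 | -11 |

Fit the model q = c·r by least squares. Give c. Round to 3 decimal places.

From the data, Σr·r = 123.
Moment sums: Σr·q = -139.
MᵀM·[c]ᵀ = Mᵀq becomes [[123]]·[c]ᵀ = [-139]ᵀ.
Hence c = -139 / 123 ≈ -1.13008.

c = -1.130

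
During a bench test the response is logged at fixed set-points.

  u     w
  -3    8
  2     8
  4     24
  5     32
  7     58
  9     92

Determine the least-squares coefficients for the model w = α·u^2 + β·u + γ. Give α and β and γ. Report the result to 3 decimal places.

Setting ∂/∂α … = 0 gives: 9940·α + 1242·β + 184·γ = 11582;  1242·α + 184·β + 24·γ = 1482;  184·α + 24·β + 6·γ = 222.
Row-reducing yields α = 741/757, β = 849/757, γ = 1889/757.

α = 0.979, β = 1.122, γ = 2.495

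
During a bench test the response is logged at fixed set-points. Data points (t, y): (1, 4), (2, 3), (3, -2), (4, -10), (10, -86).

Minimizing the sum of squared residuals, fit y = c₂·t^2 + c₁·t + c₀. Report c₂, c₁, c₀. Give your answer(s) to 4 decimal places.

c₂ = -0.9138, c₁ = -0.0397, c₀ = 5.7180

AᵀA·[c₂, c₁, c₀]ᵀ = Aᵀy reads: 10354·c₂ + 1100·c₁ + 130·c₀ = -8762;  1100·c₂ + 130·c₁ + 20·c₀ = -896;  130·c₂ + 20·c₁ + 5·c₀ = -91.
Solving the 3×3 system (Gaussian elimination) gives c₂ = -562/615, c₁ = -122/3075, c₀ = 5861/1025.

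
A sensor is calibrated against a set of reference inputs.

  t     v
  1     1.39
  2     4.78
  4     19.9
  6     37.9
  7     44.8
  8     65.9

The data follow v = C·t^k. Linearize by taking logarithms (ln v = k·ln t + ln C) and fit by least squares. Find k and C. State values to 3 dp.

k = 1.838, C = 1.394

Taking logs, ln v = k·ln t + ln C, so regress ln v on ln t.
AᵀA = [[13.7233, 7.8966]; [7.8966, 6]], rhs = [27.8511, 16.5098]ᵀ  (here Σln t = 7.8966, Σ(ln t)² = 13.7233, Σln v = 16.5098, Σln t·ln v = 27.8511).
Slope k = (n·Σln t·ln v − Σln t·Σln v)/(n·Σ(ln t)² − (Σln t)²) = (6·27.8511 − 7.8966·16.5098)/19.9843 = 1.83826; ln C = (Σln v − k·Σln t)/n = 0.33230, so C = exp(0.33230) = 1.39417.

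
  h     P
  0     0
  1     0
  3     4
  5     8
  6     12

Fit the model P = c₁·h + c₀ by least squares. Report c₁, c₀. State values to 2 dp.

c₁ = 2.00, c₀ = -1.20

The normal equations are: 71·c₁ + 15·c₀ = 124;  15·c₁ + 5·c₀ = 24.
(Σh·h = 71, Σh = 15, Σ1 = 5, Σh·P = 124, ΣP = 24.)
Eliminating c₀: 5·(row 1) − 15·(row 2) gives 130·c₁ = 5·124 − 15·24 = 260, so c₁ = 2.
Then c₀ = (24 − 15·2)/5 = -6/5.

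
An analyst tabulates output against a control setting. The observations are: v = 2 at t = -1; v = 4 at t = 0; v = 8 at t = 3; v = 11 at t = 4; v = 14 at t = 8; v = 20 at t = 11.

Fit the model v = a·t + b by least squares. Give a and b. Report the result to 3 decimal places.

From the data, Σt·t = 211, Σt = 25, Σ1 = 6.
And Σt·v = 398, Σv = 59.
XᵀX·[a, b]ᵀ = Xᵀv becomes [[211, 25]; [25, 6]]·[a, b]ᵀ = [398, 59]ᵀ.
Δ = 211·6 − 25² = 641.
a = (398·6 − 25·59)/641 = 913/641; b = (211·59 − 25·398)/641 = 2499/641.

a = 1.424, b = 3.899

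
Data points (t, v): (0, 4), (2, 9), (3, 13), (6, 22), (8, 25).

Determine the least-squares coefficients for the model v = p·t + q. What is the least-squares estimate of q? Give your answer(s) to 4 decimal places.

q = 4.2059

Forming MᵀM = [[113, 19]; [19, 5]] and Mᵀv = [389, 73]ᵀ gives MᵀM·[p, q]ᵀ = Mᵀv.
Eliminating q: 5·(row 1) − 19·(row 2) gives 204·p = 5·389 − 19·73 = 558, so p = 93/34.
Then q = (73 − 19·(93/34))/5 = 143/34.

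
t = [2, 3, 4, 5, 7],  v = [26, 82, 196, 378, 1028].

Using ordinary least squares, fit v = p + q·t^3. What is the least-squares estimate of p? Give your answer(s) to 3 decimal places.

p = 2.859

Sums needed: Σ1 = 5, Σt^3 = 567, Σt^3·t^3 = 138163.
Right-hand side: Σv = 1710, Σt^3·v = 414820.
Eliminating q: 138163·(row 1) − 567·(row 2) gives 369326·p = 138163·1710 − 567·414820 = 1055790, so p = 527895/184663.
Then q = (414820 − 567·(527895/184663))/138163 = 552265/184663.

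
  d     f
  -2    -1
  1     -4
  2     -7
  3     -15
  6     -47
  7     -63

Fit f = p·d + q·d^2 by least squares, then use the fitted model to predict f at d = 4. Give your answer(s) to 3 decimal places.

f̂ = -23.413

Normal-equation sums: Σd·d = 103, Σd·d^2 = 587, Σd^2·d^2 = 3811.
For Xᵀf: Σd·f = -784, Σd^2·f = -4950.
Δ = 103·3811 − 587² = 47964.
p = ((-784)·3811 − 587·(-4950))/47964 = -41087/23982; q = (103·(-4950) − 587·(-784))/47964 = -24821/23982.
At d = 4: f̂ = (-41087/23982)·(4) + (-24821/23982)·(16) = -40106/1713.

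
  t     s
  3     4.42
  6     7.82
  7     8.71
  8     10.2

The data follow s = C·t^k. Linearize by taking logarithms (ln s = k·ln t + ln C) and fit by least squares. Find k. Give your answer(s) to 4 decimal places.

k = 0.8336

With ln sᵢ as the transformed response and ln tᵢ as the regressor:
Over the data: Σln t = 6.9157, Σ(ln t)² = 12.5280, Σln s = 8.0297, Σln t·ln s = 14.3589.
Normal system: [[12.5280, 6.9157]; [6.9157, 4]]·[k, ln C]ᵀ = [14.3589, 8.0297]ᵀ.
Slope k = (n·Σln t·ln s − Σln t·Σln s)/(n·Σ(ln t)² − (Σln t)²) = (4·14.3589 − 6.9157·8.0297)/2.2847 = 0.83361; ln C = (Σln s − k·Σln t)/n = 0.56617.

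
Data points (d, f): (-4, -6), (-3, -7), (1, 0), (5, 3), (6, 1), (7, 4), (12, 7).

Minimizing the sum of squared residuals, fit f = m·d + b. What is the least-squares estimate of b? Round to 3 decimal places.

b = -2.682

With design matrix M, MᵀM = [[280, 24]; [24, 7]] and Mᵀf = [178, 2]ᵀ.
Determinant 280·7 − 24² = 1384.
m = (178·7 − 24·2)/1384 = 599/692; b = (280·2 − 24·178)/1384 = -464/173.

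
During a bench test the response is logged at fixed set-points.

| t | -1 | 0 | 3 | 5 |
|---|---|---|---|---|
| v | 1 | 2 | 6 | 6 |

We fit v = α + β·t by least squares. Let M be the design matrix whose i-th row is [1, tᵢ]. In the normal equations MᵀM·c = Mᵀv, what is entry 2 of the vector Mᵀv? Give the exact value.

47

Entry 2 ↔ basis t, so (Mᵀv)_{2} = Σᵢ (t)·vᵢ = (-1)·(1) + (0)·(2) + (3)·(6) + (5)·(6) = 47.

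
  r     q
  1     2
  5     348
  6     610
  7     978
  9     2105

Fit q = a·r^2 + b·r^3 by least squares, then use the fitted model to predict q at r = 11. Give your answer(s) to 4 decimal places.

q̂ = 3874.2464

Entries of XᵀX: Σr^2·r^2 = 10884, Σr^2·r^3 = 86758, Σr^3·r^3 = 711372.
Moment sums: Σr^2·q = 249089, Σr^3·q = 2045261.
So XᵀX·[a, b]ᵀ = Xᵀq: [[10884, 86758]; [86758, 711372]]·[a, b]ᵀ = [249089, 2045261]ᵀ.
Eliminating b: 711372·(row 1) − 86758·(row 2) gives 215622284·a = 711372·249089 − 86758·2045261 = -247813730, so a = -123906865/107811142.
Then b = (2045261 − 86758·(-123906865/107811142))/711372 = 325078631/107811142.
At r = 11: q̂ = (-123906865/107811142)·(121) + (325078631/107811142)·(1331) = 208843463598/53905571.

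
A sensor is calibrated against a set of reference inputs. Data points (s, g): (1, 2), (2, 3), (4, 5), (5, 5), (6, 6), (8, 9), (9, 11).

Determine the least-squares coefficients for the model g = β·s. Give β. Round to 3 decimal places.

β = 1.145

Normal-equation sums: Σs·s = 227.
For Xᵀg: Σs·g = 260.
Normal equations: [[227]]·[β]ᵀ = [260]ᵀ.
Hence β = 260 / 227 ≈ 1.14537.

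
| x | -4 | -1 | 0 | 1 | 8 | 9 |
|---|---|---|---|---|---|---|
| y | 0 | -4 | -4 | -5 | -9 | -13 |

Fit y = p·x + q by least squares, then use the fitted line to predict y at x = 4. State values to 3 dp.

ŷ = -7.386

AᵀA·[p, q]ᵀ = Aᵀy reads: 163·p + 13·q = -190;  13·p + 6·q = -35.
Eliminating q: 6·(row 1) − 13·(row 2) gives 809·p = 6·(-190) − 13·(-35) = -685, so p = -685/809.
Then q = ((-35) − 13·(-685/809))/6 = -3235/809.
At x = 4: ŷ = (-685/809)·(4) + (-3235/809)·(1) = -5975/809.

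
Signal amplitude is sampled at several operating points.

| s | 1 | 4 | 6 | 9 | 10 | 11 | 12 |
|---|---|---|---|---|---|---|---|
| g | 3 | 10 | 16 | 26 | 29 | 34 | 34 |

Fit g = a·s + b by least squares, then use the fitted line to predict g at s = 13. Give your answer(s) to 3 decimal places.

The normal equations are: 499·a + 53·b = 1445;  53·a + 7·b = 152.
(Σs·s = 499, Σs = 53, Σ1 = 7, Σs·g = 1445, Σg = 152.)
Eliminating b: 7·(row 1) − 53·(row 2) gives 684·a = 7·1445 − 53·152 = 2059, so a = 2059/684.
Then b = (152 − 53·(2059/684))/7 = -737/684.
At s = 13: ĝ = (2059/684)·(13) + (-737/684)·(1) = 685/18.

ĝ = 38.056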